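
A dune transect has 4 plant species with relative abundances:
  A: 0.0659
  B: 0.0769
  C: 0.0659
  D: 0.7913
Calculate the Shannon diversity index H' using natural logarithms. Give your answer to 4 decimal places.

0.7409

Each pᵢ ln pᵢ term (working shown to 6 dp, full precision carried): 0.0659×(-2.719617)=-0.179223, 0.0769×(-2.565249)=-0.197268, 0.0659×(-2.719617)=-0.179223, 0.7913×(-0.234078)=-0.185226.
Sum = -0.740939, so H' = 0.7409.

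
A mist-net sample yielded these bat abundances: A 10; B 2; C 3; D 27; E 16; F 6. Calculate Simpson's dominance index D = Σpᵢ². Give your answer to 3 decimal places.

0.277

Total N = 10+2+3+27+16+6 = 64, so the proportions are 0.15625, 0.03125, 0.04688, 0.42188, 0.25, 0.09375 (working shown to 5 dp, full precision carried).
D = 0.15625² + 0.03125² + 0.04688² + 0.42188² + 0.25² + 0.09375² = 0.02441 + 0.00098 + 0.00220 + 0.17798 + 0.06250 + 0.00879 = 0.27686.
To 3 decimal places, D = 0.277.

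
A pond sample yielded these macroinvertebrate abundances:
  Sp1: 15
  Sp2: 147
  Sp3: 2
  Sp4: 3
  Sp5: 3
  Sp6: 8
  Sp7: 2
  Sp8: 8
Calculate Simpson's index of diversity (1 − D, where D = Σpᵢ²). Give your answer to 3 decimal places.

0.378

Total N = 15+147+2+3+3+8+2+8 = 188, so the proportions are 0.07979, 0.78191, 0.01064, 0.01596, 0.01596, 0.04255, 0.01064, 0.04255 (working shown to 5 dp, full precision carried).
D = 0.07979² + 0.78191² + 0.01064² + 0.01596² + 0.01596² + 0.04255² + 0.01064² + 0.04255² = 0.00637 + 0.61139 + 0.00011 + 0.00025 + 0.00025 + 0.00181 + 0.00011 + 0.00181 = 0.62211.
So 1 − D = 0.37789, i.e. 0.378 to 3 decimal places.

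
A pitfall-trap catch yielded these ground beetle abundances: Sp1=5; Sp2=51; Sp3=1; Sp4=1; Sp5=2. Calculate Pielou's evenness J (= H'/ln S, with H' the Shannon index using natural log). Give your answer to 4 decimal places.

Total N = 5+51+1+1+2 = 60, so the proportions are 0.083333, 0.85, 0.016667, 0.016667, 0.033333 (working shown to 6 dp, full precision carried).
H' = −Σ pᵢ ln pᵢ = −((-0.207076) + (-0.138141) + (-0.068239) + (-0.068239) + (-0.113373)) = 0.595068.
With S = 5 species, ln S = 1.609438, so J = 0.595068/1.609438 = 0.369737, i.e. 0.3697 to 4 decimal places.

0.3697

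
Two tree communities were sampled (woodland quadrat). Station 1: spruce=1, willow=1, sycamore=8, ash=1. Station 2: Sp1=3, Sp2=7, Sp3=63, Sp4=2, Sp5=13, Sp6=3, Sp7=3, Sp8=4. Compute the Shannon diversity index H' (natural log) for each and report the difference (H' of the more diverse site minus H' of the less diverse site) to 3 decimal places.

0.385

Station 1: N=11, proportions 0.09091, 0.09091, 0.72727, 0.09091, giving H' = 0.88557 (working shown to 5 dp, full precision carried).
Station 2: N=98, proportions 0.03061, 0.07143, 0.64286, 0.02041, 0.13265, 0.03061, 0.03061, 0.04082, giving H' = 1.27066.
Difference = |0.88557 − 1.27066| = 0.38509, i.e. 0.385 to 3 decimal places.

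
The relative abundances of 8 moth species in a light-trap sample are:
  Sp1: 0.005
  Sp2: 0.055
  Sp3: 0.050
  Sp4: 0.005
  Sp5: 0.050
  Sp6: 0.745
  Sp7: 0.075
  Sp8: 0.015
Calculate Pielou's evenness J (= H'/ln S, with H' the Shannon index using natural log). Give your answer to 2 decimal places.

0.48

H' = −Σ pᵢ ln pᵢ = −((-0.0265) + (-0.1595) + (-0.1498) + (-0.0265) + (-0.1498) + (-0.2193) + (-0.1943) + (-0.0630)) = 0.9887 (working shown to 4 dp, full precision carried).
With S = 8 species, ln S = 2.0794, so J = 0.9887/2.0794 = 0.4754, i.e. 0.48 to 2 decimal places.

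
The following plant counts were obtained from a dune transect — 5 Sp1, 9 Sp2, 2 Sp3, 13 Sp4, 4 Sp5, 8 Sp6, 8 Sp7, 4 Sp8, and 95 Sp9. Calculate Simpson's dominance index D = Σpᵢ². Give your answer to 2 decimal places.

Total N = 5+9+2+13+4+8+8+4+95 = 148, so the proportions are 0.0338, 0.0608, 0.0135, 0.0878, 0.027, 0.0541, 0.0541, 0.027, 0.6419 (working shown to 4 dp, full precision carried).
D = 0.0338² + 0.0608² + 0.0135² + 0.0878² + 0.027² + 0.0541² + 0.0541² + 0.027² + 0.6419² = 0.0011 + 0.0037 + 0.0002 + 0.0077 + 0.0007 + 0.0029 + 0.0029 + 0.0007 + 0.4120 = 0.4321.
To 2 decimal places, D = 0.43.

0.43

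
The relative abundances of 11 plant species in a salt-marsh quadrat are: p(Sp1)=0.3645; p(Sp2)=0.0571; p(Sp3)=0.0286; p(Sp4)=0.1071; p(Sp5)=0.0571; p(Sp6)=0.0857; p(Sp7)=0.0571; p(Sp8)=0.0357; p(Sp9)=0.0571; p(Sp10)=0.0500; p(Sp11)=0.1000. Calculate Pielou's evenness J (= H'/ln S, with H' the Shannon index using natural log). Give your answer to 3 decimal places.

0.864

H' = −Σ pᵢ ln pᵢ = −((-0.36786) + (-0.16347) + (-0.10165) + (-0.23926) + (-0.16347) + (-0.21056) + (-0.16347) + (-0.11897) + (-0.16347) + (-0.14979) + (-0.23026)) = 2.07225 (working shown to 5 dp, full precision carried).
With S = 11 species, ln S = 2.39790, so J = 2.07225/2.39790 = 0.86420, i.e. 0.864 to 3 decimal places.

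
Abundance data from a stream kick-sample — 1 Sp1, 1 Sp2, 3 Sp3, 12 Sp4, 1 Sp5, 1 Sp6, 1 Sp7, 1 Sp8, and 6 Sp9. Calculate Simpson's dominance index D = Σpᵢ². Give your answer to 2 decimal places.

Total N = 1+1+3+12+1+1+1+1+6 = 27, so the proportions are 0.037, 0.037, 0.1111, 0.4444, 0.037, 0.037, 0.037, 0.037, 0.2222 (working shown to 4 dp, full precision carried).
D = 0.037² + 0.037² + 0.1111² + 0.4444² + 0.037² + 0.037² + 0.037² + 0.037² + 0.2222² = 0.0014 + 0.0014 + 0.0123 + 0.1975 + 0.0014 + 0.0014 + 0.0014 + 0.0014 + 0.0494 = 0.2675.
To 2 decimal places, D = 0.27.

0.27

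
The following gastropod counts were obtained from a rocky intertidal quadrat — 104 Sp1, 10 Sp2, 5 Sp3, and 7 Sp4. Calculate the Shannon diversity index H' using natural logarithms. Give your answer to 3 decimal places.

Total N = 104+10+5+7 = 126, so the proportions are 0.8254, 0.07937, 0.03968, 0.05556 (working shown to 5 dp, full precision carried).
Each pᵢ ln pᵢ term: 0.8254×(-0.19189)=-0.15839, 0.07937×(-2.53370)=-0.20109, 0.03968×(-3.22684)=-0.12805, 0.05556×(-2.89037)=-0.16058.
Sum = -0.64810, so H' = 0.648.

0.648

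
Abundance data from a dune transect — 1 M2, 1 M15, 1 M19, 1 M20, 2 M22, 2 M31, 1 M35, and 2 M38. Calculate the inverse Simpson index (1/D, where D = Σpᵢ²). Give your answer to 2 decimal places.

7.12

Total N = 1+1+1+1+2+2+1+2 = 11, so the proportions are 0.090909, 0.090909, 0.090909, 0.090909, 0.181818, 0.181818, 0.090909, 0.181818 (working shown to 6 dp, full precision carried).
D = 0.090909² + 0.090909² + 0.090909² + 0.090909² + 0.181818² + 0.181818² + 0.090909² + 0.181818² = 0.008264 + 0.008264 + 0.008264 + 0.008264 + 0.033058 + 0.033058 + 0.008264 + 0.033058 = 0.140496.
So 1/D = 7.1176, i.e. 7.12 to 2 decimal places.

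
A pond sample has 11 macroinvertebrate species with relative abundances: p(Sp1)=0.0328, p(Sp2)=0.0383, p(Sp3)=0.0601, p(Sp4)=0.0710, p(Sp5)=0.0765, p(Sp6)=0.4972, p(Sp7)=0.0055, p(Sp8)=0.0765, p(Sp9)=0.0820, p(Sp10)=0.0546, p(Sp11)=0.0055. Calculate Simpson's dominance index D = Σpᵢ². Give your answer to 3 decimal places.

D = 0.0328² + 0.0383² + 0.0601² + 0.071² + 0.0765² + 0.4972² + 0.0055² + 0.0765² + 0.082² + 0.0546² + 0.0055² = 0.00108 + 0.00147 + 0.00361 + 0.00504 + 0.00585 + 0.24721 + 0.00003 + 0.00585 + 0.00672 + 0.00298 + 0.00003 = 0.27987 (working shown to 5 dp, full precision carried).
To 3 decimal places, D = 0.280.

0.280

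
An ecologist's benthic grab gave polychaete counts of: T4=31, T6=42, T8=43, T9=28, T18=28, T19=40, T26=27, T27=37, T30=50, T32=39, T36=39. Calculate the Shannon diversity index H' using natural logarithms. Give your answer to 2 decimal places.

2.38

Total N = 31+42+43+28+28+40+27+37+50+39+39 = 404, so the proportions are 0.0767, 0.104, 0.1064, 0.0693, 0.0693, 0.099, 0.0668, 0.0916, 0.1238, 0.0965, 0.0965 (working shown to 4 dp, full precision carried).
Each pᵢ ln pᵢ term: 0.0767×(-2.5674)=-0.1970, 0.104×(-2.2637)=-0.2353, 0.1064×(-2.2402)=-0.2384, 0.0693×(-2.6692)=-0.1850, 0.0693×(-2.6692)=-0.1850, 0.099×(-2.3125)=-0.2290, 0.0668×(-2.7056)=-0.1808, 0.0916×(-2.3905)=-0.2189, 0.1238×(-2.0894)=-0.2586, 0.0965×(-2.3379)=-0.2257, 0.0965×(-2.3379)=-0.2257.
Sum = -2.3794, so H' = 2.38.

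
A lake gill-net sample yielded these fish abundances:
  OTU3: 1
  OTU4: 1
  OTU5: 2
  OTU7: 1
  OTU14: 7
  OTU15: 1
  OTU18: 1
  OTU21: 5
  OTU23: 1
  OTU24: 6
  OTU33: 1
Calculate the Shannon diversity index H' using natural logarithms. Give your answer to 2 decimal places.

2.04

Total N = 1+1+2+1+7+1+1+5+1+6+1 = 27, so the proportions are 0.037, 0.037, 0.0741, 0.037, 0.2593, 0.037, 0.037, 0.1852, 0.037, 0.2222, 0.037 (working shown to 4 dp, full precision carried).
Each pᵢ ln pᵢ term: 0.037×(-3.2958)=-0.1221, 0.037×(-3.2958)=-0.1221, 0.0741×(-2.6027)=-0.1928, 0.037×(-3.2958)=-0.1221, 0.2593×(-1.3499)=-0.3500, 0.037×(-3.2958)=-0.1221, 0.037×(-3.2958)=-0.1221, 0.1852×(-1.6864)=-0.3123, 0.037×(-3.2958)=-0.1221, 0.2222×(-1.5041)=-0.3342, 0.037×(-3.2958)=-0.1221.
Sum = -2.0438, so H' = 2.04.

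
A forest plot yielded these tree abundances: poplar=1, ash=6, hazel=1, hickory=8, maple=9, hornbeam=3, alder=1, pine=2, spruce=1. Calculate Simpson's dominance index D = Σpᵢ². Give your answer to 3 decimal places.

Total N = 1+6+1+8+9+3+1+2+1 = 32, so the proportions are 0.03125, 0.1875, 0.03125, 0.25, 0.28125, 0.09375, 0.03125, 0.0625, 0.03125 (working shown to 5 dp, full precision carried).
D = 0.03125² + 0.1875² + 0.03125² + 0.25² + 0.28125² + 0.09375² + 0.03125² + 0.0625² + 0.03125² = 0.00098 + 0.03516 + 0.00098 + 0.06250 + 0.07910 + 0.00879 + 0.00098 + 0.00391 + 0.00098 = 0.19336.
To 3 decimal places, D = 0.193.

0.193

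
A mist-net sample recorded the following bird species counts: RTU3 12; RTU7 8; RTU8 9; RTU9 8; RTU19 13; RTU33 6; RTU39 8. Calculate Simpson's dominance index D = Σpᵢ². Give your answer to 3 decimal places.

0.152

Total N = 12+8+9+8+13+6+8 = 64, so the proportions are 0.1875, 0.125, 0.14062, 0.125, 0.20312, 0.09375, 0.125 (working shown to 5 dp, full precision carried).
D = 0.1875² + 0.125² + 0.14062² + 0.125² + 0.20312² + 0.09375² + 0.125² = 0.03516 + 0.01562 + 0.01978 + 0.01562 + 0.04126 + 0.00879 + 0.01562 = 0.15186.
To 3 decimal places, D = 0.152.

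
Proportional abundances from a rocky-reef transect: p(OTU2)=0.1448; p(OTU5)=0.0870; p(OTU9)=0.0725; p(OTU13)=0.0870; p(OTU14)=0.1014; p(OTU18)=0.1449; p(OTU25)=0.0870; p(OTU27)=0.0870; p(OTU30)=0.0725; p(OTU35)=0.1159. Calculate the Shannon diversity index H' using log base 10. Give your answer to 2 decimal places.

Each pᵢ log₁₀ pᵢ term (working shown to 4 dp, full precision carried): 0.1448×(-0.8392)=-0.1215, 0.087×(-1.0605)=-0.0923, 0.0725×(-1.1397)=-0.0826, 0.087×(-1.0605)=-0.0923, 0.1014×(-0.9940)=-0.1008, 0.1449×(-0.8389)=-0.1216, 0.087×(-1.0605)=-0.0923, 0.087×(-1.0605)=-0.0923, 0.0725×(-1.1397)=-0.0826, 0.1159×(-0.9359)=-0.1085.
Sum = -0.9866, so H' = 0.99.

0.99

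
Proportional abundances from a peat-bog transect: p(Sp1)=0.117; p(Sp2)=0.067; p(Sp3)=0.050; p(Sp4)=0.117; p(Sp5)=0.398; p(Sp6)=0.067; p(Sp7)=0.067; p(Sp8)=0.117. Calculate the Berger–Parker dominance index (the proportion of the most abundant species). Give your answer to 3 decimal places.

The largest proportion is 0.398, i.e. d = 0.398 to 3 decimal places.

0.398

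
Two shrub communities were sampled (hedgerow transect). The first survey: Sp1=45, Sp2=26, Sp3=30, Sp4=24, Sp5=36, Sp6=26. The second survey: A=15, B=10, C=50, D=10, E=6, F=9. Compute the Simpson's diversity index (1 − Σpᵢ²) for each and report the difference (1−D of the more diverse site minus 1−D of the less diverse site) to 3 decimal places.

0.128

The first survey: N=187, proportions 0.24064, 0.13904, 0.16043, 0.12834, 0.19251, 0.13904, giving 1−D = 0.82416 (working shown to 5 dp, full precision carried).
The second survey: N=100, proportions 0.15, 0.1, 0.5, 0.1, 0.06, 0.09, giving 1−D = 0.69580.
Difference = |0.82416 − 0.69580| = 0.12836, i.e. 0.128 to 3 decimal places.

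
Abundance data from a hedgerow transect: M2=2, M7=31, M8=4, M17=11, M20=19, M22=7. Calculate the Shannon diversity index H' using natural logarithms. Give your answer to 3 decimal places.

1.475

Total N = 2+31+4+11+19+7 = 74, so the proportions are 0.02703, 0.41892, 0.05405, 0.14865, 0.25676, 0.09459 (working shown to 5 dp, full precision carried).
Each pᵢ ln pᵢ term: 0.02703×(-3.61092)=-0.09759, 0.41892×(-0.87008)=-0.36449, 0.05405×(-2.91777)=-0.15772, 0.14865×(-1.90617)=-0.28335, 0.25676×(-1.35963)=-0.34909, 0.09459×(-2.35815)=-0.22307.
Sum = -1.47531, so H' = 1.475.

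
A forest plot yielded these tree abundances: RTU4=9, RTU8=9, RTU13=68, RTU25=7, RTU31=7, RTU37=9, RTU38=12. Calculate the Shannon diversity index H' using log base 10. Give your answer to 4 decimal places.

Total N = 9+9+68+7+7+9+12 = 121, so the proportions are 0.07438, 0.07438, 0.561983, 0.057851, 0.057851, 0.07438, 0.099174 (working shown to 6 dp, full precision carried).
Each pᵢ log₁₀ pᵢ term: 0.07438×(-1.128543)=-0.083941, 0.07438×(-1.128543)=-0.083941, 0.561983×(-0.250276)=-0.140651, 0.057851×(-1.237687)=-0.071602, 0.057851×(-1.237687)=-0.071602, 0.07438×(-1.128543)=-0.083941, 0.099174×(-1.003604)=-0.099531.
Sum = -0.635209, so H' = 0.6352.

0.6352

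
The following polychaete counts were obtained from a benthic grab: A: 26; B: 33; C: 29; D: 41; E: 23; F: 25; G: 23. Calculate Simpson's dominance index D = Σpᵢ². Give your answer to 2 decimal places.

0.15

Total N = 26+33+29+41+23+25+23 = 200, so the proportions are 0.13, 0.165, 0.145, 0.205, 0.115, 0.125, 0.115 (working shown to 4 dp, full precision carried).
D = 0.13² + 0.165² + 0.145² + 0.205² + 0.115² + 0.125² + 0.115² = 0.0169 + 0.0272 + 0.0210 + 0.0420 + 0.0132 + 0.0156 + 0.0132 = 0.1492.
To 2 decimal places, D = 0.15.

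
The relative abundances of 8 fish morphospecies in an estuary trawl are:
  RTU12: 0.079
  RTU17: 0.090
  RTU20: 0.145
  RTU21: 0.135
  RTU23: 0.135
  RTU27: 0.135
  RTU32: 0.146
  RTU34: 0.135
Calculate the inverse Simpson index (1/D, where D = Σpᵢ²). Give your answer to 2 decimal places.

7.72

D = 0.079² + 0.09² + 0.145² + 0.135² + 0.135² + 0.135² + 0.146² + 0.135² = 0.006241 + 0.008100 + 0.021025 + 0.018225 + 0.018225 + 0.018225 + 0.021316 + 0.018225 = 0.129582 (working shown to 6 dp, full precision carried).
So 1/D = 7.7171, i.e. 7.72 to 2 decimal places.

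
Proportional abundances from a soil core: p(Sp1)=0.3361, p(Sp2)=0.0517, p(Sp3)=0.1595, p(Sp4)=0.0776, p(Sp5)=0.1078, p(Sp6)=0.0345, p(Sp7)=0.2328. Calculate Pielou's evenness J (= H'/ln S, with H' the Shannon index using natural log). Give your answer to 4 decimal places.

0.8769

H' = −Σ pᵢ ln pᵢ = −((-0.366465) + (-0.153151) + (-0.292796) + (-0.198360) + (-0.240122) + (-0.116154) + (-0.339324)) = 1.706373 (working shown to 6 dp, full precision carried).
With S = 7 species, ln S = 1.945910, so J = 1.706373/1.945910 = 0.876902, i.e. 0.8769 to 4 decimal places.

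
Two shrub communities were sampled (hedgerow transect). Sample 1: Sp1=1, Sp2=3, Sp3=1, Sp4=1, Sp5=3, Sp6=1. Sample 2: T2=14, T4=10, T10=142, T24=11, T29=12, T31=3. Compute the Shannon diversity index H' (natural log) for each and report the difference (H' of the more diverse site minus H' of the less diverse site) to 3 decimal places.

Sample 1: N=10, proportions 0.1, 0.3, 0.1, 0.1, 0.3, 0.1, giving H' = 1.64342 (working shown to 5 dp, full precision carried).
Sample 2: N=192, proportions 0.07292, 0.05208, 0.73958, 0.05729, 0.0625, 0.01562, giving H' = 0.97004.
Difference = |1.64342 − 0.97004| = 0.67338, i.e. 0.673 to 3 decimal places.

0.673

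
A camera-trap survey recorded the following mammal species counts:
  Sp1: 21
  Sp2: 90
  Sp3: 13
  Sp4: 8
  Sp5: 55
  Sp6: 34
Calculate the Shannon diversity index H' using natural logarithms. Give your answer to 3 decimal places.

1.510

Total N = 21+90+13+8+55+34 = 221, so the proportions are 0.09502, 0.40724, 0.05882, 0.0362, 0.24887, 0.15385 (working shown to 5 dp, full precision carried).
Each pᵢ ln pᵢ term: 0.09502×(-2.35364)=-0.22365, 0.40724×(-0.89835)=-0.36585, 0.05882×(-2.83321)=-0.16666, 0.0362×(-3.31872)=-0.12013, 0.24887×(-1.39083)=-0.34613, 0.15385×(-1.87180)=-0.28797.
Sum = -1.51039, so H' = 1.510.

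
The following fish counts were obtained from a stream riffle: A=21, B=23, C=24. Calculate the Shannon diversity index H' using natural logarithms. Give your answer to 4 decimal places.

Total N = 21+23+24 = 68, so the proportions are 0.308824, 0.338235, 0.352941 (working shown to 6 dp, full precision carried).
Each pᵢ ln pᵢ term: 0.308824×(-1.174985)=-0.362863, 0.338235×(-1.084013)=-0.366652, 0.352941×(-1.041454)=-0.367572.
Sum = -1.097087, so H' = 1.0971.

1.0971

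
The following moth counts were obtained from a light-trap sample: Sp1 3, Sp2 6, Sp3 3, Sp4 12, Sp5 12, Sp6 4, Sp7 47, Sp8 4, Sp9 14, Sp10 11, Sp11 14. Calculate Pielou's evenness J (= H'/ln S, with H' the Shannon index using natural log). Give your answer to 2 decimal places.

0.85

Total N = 3+6+3+12+12+4+47+4+14+11+14 = 130, so the proportions are 0.0231, 0.0462, 0.0231, 0.0923, 0.0923, 0.0308, 0.3615, 0.0308, 0.1077, 0.0846, 0.1077 (working shown to 4 dp, full precision carried).
H' = −Σ pᵢ ln pᵢ = −((-0.0870) + (-0.1420) + (-0.0870) + (-0.2199) + (-0.2199) + (-0.1071) + (-0.3678) + (-0.1071) + (-0.2400) + (-0.2090) + (-0.2400)) = 2.0268.
With S = 11 species, ln S = 2.3979, so J = 2.0268/2.3979 = 0.8452, i.e. 0.85 to 2 decimal places.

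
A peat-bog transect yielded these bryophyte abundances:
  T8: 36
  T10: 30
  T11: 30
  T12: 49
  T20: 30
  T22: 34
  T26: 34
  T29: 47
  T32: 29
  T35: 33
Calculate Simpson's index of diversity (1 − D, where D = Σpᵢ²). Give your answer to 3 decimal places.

Total N = 36+30+30+49+30+34+34+47+29+33 = 352, so the proportions are 0.10227, 0.08523, 0.08523, 0.1392, 0.08523, 0.09659, 0.09659, 0.13352, 0.08239, 0.09375 (working shown to 5 dp, full precision carried).
D = 0.10227² + 0.08523² + 0.08523² + 0.1392² + 0.08523² + 0.09659² + 0.09659² + 0.13352² + 0.08239² + 0.09375² = 0.01046 + 0.00726 + 0.00726 + 0.01938 + 0.00726 + 0.00933 + 0.00933 + 0.01783 + 0.00679 + 0.00879 = 0.10369.
So 1 − D = 0.89631, i.e. 0.896 to 3 decimal places.

0.896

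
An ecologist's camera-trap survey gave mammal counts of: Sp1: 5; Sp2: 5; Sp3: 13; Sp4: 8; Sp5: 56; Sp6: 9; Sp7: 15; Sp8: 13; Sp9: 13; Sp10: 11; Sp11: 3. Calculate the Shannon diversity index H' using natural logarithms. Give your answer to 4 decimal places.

Total N = 5+5+13+8+56+9+15+13+13+11+3 = 151, so the proportions are 0.033113, 0.033113, 0.086093, 0.05298, 0.370861, 0.059603, 0.099338, 0.086093, 0.086093, 0.072848, 0.019868 (working shown to 6 dp, full precision carried).
Each pᵢ ln pᵢ term: 0.033113×(-3.407842)=-0.112842, 0.033113×(-3.407842)=-0.112842, 0.086093×(-2.452330)=-0.211128, 0.05298×(-2.937838)=-0.155647, 0.370861×(-0.991928)=-0.367867, 0.059603×(-2.820055)=-0.168083, 0.099338×(-2.309230)=-0.229394, 0.086093×(-2.452330)=-0.211128, 0.086093×(-2.452330)=-0.211128, 0.072848×(-2.619385)=-0.190816, 0.019868×(-3.918668)=-0.077854.
Sum = -2.048730, so H' = 2.0487.

2.0487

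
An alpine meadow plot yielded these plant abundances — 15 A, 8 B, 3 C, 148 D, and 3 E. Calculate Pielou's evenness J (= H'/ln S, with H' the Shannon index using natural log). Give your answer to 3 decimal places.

0.396

Total N = 15+8+3+148+3 = 177, so the proportions are 0.08475, 0.0452, 0.01695, 0.83616, 0.01695 (working shown to 5 dp, full precision carried).
H' = −Σ pᵢ ln pᵢ = −((-0.20916) + (-0.13996) + (-0.06911) + (-0.14962) + (-0.06911)) = 0.63697.
With S = 5 species, ln S = 1.60944, so J = 0.63697/1.60944 = 0.39577, i.e. 0.396 to 3 decimal places.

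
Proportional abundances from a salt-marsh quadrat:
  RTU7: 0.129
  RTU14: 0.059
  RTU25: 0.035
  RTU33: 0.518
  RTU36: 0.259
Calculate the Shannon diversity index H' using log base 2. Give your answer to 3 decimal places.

Each pᵢ log₂ pᵢ term (working shown to 5 dp, full precision carried): 0.129×(-2.95456)=-0.38114, 0.059×(-4.08314)=-0.24091, 0.035×(-4.83650)=-0.16928, 0.518×(-0.94898)=-0.49157, 0.259×(-1.94898)=-0.50478.
Sum = -1.78768, so H' = 1.788.

1.788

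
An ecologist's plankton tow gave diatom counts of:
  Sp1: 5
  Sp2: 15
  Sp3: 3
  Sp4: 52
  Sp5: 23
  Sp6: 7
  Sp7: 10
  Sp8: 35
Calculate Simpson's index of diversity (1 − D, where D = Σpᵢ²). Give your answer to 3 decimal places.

Total N = 5+15+3+52+23+7+10+35 = 150, so the proportions are 0.03333, 0.1, 0.02, 0.34667, 0.15333, 0.04667, 0.06667, 0.23333 (working shown to 5 dp, full precision carried).
D = 0.03333² + 0.1² + 0.02² + 0.34667² + 0.15333² + 0.04667² + 0.06667² + 0.23333² = 0.00111 + 0.01000 + 0.00040 + 0.12018 + 0.02351 + 0.00218 + 0.00444 + 0.05444 = 0.21627.
So 1 − D = 0.78373, i.e. 0.784 to 3 decimal places.

0.784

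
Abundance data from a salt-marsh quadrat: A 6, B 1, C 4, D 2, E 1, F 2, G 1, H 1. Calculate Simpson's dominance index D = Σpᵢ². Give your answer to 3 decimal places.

Total N = 6+1+4+2+1+2+1+1 = 18, so the proportions are 0.33333, 0.05556, 0.22222, 0.11111, 0.05556, 0.11111, 0.05556, 0.05556 (working shown to 5 dp, full precision carried).
D = 0.33333² + 0.05556² + 0.22222² + 0.11111² + 0.05556² + 0.11111² + 0.05556² + 0.05556² = 0.11111 + 0.00309 + 0.04938 + 0.01235 + 0.00309 + 0.01235 + 0.00309 + 0.00309 = 0.19753.
To 3 decimal places, D = 0.198.

0.198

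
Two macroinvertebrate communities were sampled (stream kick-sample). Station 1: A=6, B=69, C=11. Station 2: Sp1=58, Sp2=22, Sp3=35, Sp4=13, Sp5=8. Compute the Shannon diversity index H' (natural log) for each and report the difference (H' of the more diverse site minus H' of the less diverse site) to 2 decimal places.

0.77

Station 1: N=86, proportions 0.0698, 0.8023, 0.1279, giving H' = 0.6255 (working shown to 4 dp, full precision carried).
Station 2: N=136, proportions 0.4265, 0.1618, 0.2574, 0.0956, 0.0588, giving H' = 1.3985.
Difference = |0.6255 − 1.3985| = 0.7730, i.e. 0.77 to 2 decimal places.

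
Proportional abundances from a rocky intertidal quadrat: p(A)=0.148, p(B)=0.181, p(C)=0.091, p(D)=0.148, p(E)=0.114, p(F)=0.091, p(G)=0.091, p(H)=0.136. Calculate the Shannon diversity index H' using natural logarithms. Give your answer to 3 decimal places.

Each pᵢ ln pᵢ term (working shown to 5 dp, full precision carried): 0.148×(-1.91054)=-0.28276, 0.181×(-1.70926)=-0.30938, 0.091×(-2.39690)=-0.21812, 0.148×(-1.91054)=-0.28276, 0.114×(-2.17156)=-0.24756, 0.091×(-2.39690)=-0.21812, 0.091×(-2.39690)=-0.21812, 0.136×(-1.99510)=-0.27133.
Sum = -2.04814, so H' = 2.048.

2.048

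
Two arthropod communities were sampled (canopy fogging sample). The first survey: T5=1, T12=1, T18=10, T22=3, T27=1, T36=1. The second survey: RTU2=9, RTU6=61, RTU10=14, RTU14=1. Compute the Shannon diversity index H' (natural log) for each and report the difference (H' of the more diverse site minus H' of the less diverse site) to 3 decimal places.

The first survey: N=17, proportions 0.05882, 0.05882, 0.58824, 0.17647, 0.05882, 0.05882, giving H' = 1.28488 (working shown to 5 dp, full precision carried).
The second survey: N=85, proportions 0.10588, 0.71765, 0.16471, 0.01176, giving H' = 0.82518.
Difference = |1.28488 − 0.82518| = 0.45970, i.e. 0.460 to 3 decimal places.

0.460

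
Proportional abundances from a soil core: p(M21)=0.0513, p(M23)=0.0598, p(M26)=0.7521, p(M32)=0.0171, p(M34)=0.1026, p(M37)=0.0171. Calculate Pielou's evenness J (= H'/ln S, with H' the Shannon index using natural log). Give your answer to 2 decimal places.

0.51

H' = −Σ pᵢ ln pᵢ = −((-0.1524) + (-0.1684) + (-0.2143) + (-0.0696) + (-0.2336) + (-0.0696)) = 0.9078 (working shown to 4 dp, full precision carried).
With S = 6 species, ln S = 1.7918, so J = 0.9078/1.7918 = 0.5067, i.e. 0.51 to 2 decimal places.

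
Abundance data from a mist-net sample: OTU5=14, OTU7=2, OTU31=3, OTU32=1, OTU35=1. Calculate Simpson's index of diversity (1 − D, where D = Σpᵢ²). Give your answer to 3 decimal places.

0.522

Total N = 14+2+3+1+1 = 21, so the proportions are 0.66667, 0.09524, 0.14286, 0.04762, 0.04762 (working shown to 5 dp, full precision carried).
D = 0.66667² + 0.09524² + 0.14286² + 0.04762² + 0.04762² = 0.44444 + 0.00907 + 0.02041 + 0.00227 + 0.00227 = 0.47846.
So 1 − D = 0.52154, i.e. 0.522 to 3 decimal places.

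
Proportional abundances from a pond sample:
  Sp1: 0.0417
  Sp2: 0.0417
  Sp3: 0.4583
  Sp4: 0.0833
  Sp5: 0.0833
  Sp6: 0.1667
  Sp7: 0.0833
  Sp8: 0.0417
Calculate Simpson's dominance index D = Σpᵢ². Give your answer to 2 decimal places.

0.26

D = 0.0417² + 0.0417² + 0.4583² + 0.0833² + 0.0833² + 0.1667² + 0.0833² + 0.0417² = 0.0017 + 0.0017 + 0.2100 + 0.0069 + 0.0069 + 0.0278 + 0.0069 + 0.0017 = 0.2639 (working shown to 4 dp, full precision carried).
To 2 decimal places, D = 0.26.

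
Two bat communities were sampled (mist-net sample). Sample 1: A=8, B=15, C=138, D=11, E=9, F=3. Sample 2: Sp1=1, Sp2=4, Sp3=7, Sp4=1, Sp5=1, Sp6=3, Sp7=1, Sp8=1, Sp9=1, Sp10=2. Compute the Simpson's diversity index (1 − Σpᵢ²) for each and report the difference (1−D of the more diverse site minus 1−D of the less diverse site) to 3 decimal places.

Sample 1: N=184, proportions 0.0434783, 0.0815217, 0.75, 0.0597826, 0.048913, 0.0163043, giving 1−D = 0.4227316 (working shown to 7 dp, full precision carried).
Sample 2: N=22, proportions 0.0454545, 0.1818182, 0.3181818, 0.0454545, 0.0454545, 0.1363636, 0.0454545, 0.0454545, 0.0454545, 0.0909091, giving 1−D = 0.8264463.
Difference = |0.4227316 − 0.8264463| = 0.4037147, i.e. 0.404 to 3 decimal places.

0.404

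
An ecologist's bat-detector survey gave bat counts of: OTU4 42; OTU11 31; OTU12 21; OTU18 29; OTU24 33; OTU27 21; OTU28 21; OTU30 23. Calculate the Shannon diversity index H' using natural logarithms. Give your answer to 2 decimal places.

Total N = 42+31+21+29+33+21+21+23 = 221, so the proportions are 0.19, 0.1403, 0.095, 0.1312, 0.1493, 0.095, 0.095, 0.1041 (working shown to 4 dp, full precision carried).
Each pᵢ ln pᵢ term: 0.19×(-1.6605)=-0.3156, 0.1403×(-1.9642)=-0.2755, 0.095×(-2.3536)=-0.2236, 0.1312×(-2.0309)=-0.2665, 0.1493×(-1.9017)=-0.2840, 0.095×(-2.3536)=-0.2236, 0.095×(-2.3536)=-0.2236, 0.1041×(-2.2627)=-0.2355.
Sum = -2.0480, so H' = 2.05.

2.05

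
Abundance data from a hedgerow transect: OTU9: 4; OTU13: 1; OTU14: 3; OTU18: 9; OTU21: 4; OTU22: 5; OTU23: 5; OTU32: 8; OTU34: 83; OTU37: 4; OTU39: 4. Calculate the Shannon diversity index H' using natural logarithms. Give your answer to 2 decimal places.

1.45

Total N = 4+1+3+9+4+5+5+8+83+4+4 = 130, so the proportions are 0.0308, 0.0077, 0.0231, 0.0692, 0.0308, 0.0385, 0.0385, 0.0615, 0.6385, 0.0308, 0.0308 (working shown to 4 dp, full precision carried).
Each pᵢ ln pᵢ term: 0.0308×(-3.4812)=-0.1071, 0.0077×(-4.8675)=-0.0374, 0.0231×(-3.7689)=-0.0870, 0.0692×(-2.6703)=-0.1849, 0.0308×(-3.4812)=-0.1071, 0.0385×(-3.2581)=-0.1253, 0.0385×(-3.2581)=-0.1253, 0.0615×(-2.7881)=-0.1716, 0.6385×(-0.4487)=-0.2865, 0.0308×(-3.4812)=-0.1071, 0.0308×(-3.4812)=-0.1071.
Sum = -1.4464, so H' = 1.45.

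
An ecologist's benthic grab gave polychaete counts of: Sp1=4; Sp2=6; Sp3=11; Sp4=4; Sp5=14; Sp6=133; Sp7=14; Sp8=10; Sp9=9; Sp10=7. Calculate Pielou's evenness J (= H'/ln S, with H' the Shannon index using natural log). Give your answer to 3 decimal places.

Total N = 4+6+11+4+14+133+14+10+9+7 = 212, so the proportions are 0.01887, 0.0283, 0.05189, 0.01887, 0.06604, 0.62736, 0.06604, 0.04717, 0.04245, 0.03302 (working shown to 5 dp, full precision carried).
H' = −Σ pᵢ ln pᵢ = −((-0.07491) + (-0.10089) + (-0.15352) + (-0.07491) + (-0.17946) + (-0.29250) + (-0.17946) + (-0.14406) + (-0.13412) + (-0.11262)) = 1.44644.
With S = 10 species, ln S = 2.30259, so J = 1.44644/2.30259 = 0.62818, i.e. 0.628 to 3 decimal places.

0.628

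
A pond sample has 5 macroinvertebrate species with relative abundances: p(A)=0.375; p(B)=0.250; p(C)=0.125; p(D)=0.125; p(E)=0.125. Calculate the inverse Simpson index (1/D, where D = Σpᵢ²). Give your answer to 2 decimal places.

4.00

D = 0.375² + 0.25² + 0.125² + 0.125² + 0.125² = 0.140625 + 0.062500 + 0.015625 + 0.015625 + 0.015625 = 0.250000 (working shown to 6 dp, full precision carried).
So 1/D = 4.0000, i.e. 4.00 to 2 decimal places.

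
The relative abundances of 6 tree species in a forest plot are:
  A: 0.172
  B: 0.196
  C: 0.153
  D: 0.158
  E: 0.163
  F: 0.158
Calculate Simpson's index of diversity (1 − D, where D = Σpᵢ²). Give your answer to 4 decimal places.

D = 0.172² + 0.196² + 0.153² + 0.158² + 0.163² + 0.158² = 0.029584 + 0.038416 + 0.023409 + 0.024964 + 0.026569 + 0.024964 = 0.167906 (working shown to 6 dp, full precision carried).
So 1 − D = 0.832094, i.e. 0.8321 to 4 decimal places.

0.8321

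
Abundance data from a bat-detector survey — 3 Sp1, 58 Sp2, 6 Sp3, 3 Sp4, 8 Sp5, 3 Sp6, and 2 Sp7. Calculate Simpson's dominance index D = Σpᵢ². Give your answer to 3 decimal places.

0.507

Total N = 3+58+6+3+8+3+2 = 83, so the proportions are 0.03614, 0.6988, 0.07229, 0.03614, 0.09639, 0.03614, 0.0241 (working shown to 5 dp, full precision carried).
D = 0.03614² + 0.6988² + 0.07229² + 0.03614² + 0.09639² + 0.03614² + 0.0241² = 0.00131 + 0.48831 + 0.00523 + 0.00131 + 0.00929 + 0.00131 + 0.00058 = 0.50733.
To 3 decimal places, D = 0.507.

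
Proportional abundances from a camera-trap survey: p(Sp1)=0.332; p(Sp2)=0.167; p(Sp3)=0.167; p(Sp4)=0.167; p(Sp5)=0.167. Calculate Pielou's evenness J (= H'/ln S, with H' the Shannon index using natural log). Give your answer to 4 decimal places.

0.9703

H' = −Σ pᵢ ln pᵢ = −((-0.366070) + (-0.298890) + (-0.298890) + (-0.298890) + (-0.298890)) = 1.561631 (working shown to 6 dp, full precision carried).
With S = 5 species, ln S = 1.609438, so J = 1.561631/1.609438 = 0.970296, i.e. 0.9703 to 4 decimal places.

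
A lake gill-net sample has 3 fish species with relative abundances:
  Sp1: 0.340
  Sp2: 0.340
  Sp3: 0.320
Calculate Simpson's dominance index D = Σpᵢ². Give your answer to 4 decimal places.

0.3336

D = 0.34² + 0.34² + 0.32² = 0.115600 + 0.115600 + 0.102400 = 0.333600 (working shown to 6 dp, full precision carried).
To 4 decimal places, D = 0.3336.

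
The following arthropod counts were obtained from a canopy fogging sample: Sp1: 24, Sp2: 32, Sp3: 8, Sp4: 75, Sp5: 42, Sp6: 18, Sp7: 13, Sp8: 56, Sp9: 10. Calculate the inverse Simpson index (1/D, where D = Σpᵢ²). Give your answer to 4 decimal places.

6.0463

Total N = 24+32+8+75+42+18+13+56+10 = 278, so the proportions are 0.08633094, 0.11510791, 0.02877698, 0.26978417, 0.15107914, 0.0647482, 0.04676259, 0.20143885, 0.03597122 (working shown to 8 dp, full precision carried).
D = 0.08633094² + 0.11510791² + 0.02877698² + 0.26978417² + 0.15107914² + 0.0647482² + 0.04676259² + 0.20143885² + 0.03597122² = 0.00745303 + 0.01324983 + 0.00082811 + 0.07278350 + 0.02282491 + 0.00419233 + 0.00218674 + 0.04057761 + 0.00129393 = 0.16538999.
So 1/D = 6.046315, i.e. 6.0463 to 4 decimal places.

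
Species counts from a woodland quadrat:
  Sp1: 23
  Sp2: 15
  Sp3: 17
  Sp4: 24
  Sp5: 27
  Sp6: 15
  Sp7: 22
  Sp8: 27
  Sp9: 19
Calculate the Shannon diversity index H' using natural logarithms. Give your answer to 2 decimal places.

Total N = 23+15+17+24+27+15+22+27+19 = 189, so the proportions are 0.1217, 0.0794, 0.0899, 0.127, 0.1429, 0.0794, 0.1164, 0.1429, 0.1005 (working shown to 4 dp, full precision carried).
Each pᵢ ln pᵢ term: 0.1217×(-2.1063)=-0.2563, 0.0794×(-2.5337)=-0.2011, 0.0899×(-2.4085)=-0.2166, 0.127×(-2.0637)=-0.2621, 0.1429×(-1.9459)=-0.2780, 0.0794×(-2.5337)=-0.2011, 0.1164×(-2.1507)=-0.2503, 0.1429×(-1.9459)=-0.2780, 0.1005×(-2.2973)=-0.2309.
Sum = -2.1745, so H' = 2.17.

2.17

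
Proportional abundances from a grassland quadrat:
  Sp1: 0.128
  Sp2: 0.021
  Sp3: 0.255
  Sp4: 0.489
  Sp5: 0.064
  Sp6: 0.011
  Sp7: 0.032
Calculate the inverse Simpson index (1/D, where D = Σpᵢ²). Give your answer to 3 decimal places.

D = 0.128² + 0.021² + 0.255² + 0.489² + 0.064² + 0.011² + 0.032² = 0.016384 + 0.000441 + 0.065025 + 0.239121 + 0.004096 + 0.000121 + 0.001024 = 0.326212 (working shown to 6 dp, full precision carried).
So 1/D = 3.06549, i.e. 3.065 to 3 decimal places.

3.065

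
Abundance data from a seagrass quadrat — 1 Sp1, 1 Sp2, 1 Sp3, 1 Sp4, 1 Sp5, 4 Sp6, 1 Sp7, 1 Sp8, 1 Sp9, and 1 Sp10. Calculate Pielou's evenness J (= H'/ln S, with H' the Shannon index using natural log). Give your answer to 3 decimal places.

0.929

Total N = 1+1+1+1+1+4+1+1+1+1 = 13, so the proportions are 0.07692, 0.07692, 0.07692, 0.07692, 0.07692, 0.30769, 0.07692, 0.07692, 0.07692, 0.07692 (working shown to 5 dp, full precision carried).
H' = −Σ pᵢ ln pᵢ = −((-0.19730) + (-0.19730) + (-0.19730) + (-0.19730) + (-0.19730) + (-0.36266) + (-0.19730) + (-0.19730) + (-0.19730) + (-0.19730)) = 2.13840.
With S = 10 species, ln S = 2.30259, so J = 2.13840/2.30259 = 0.92869, i.e. 0.929 to 3 decimal places.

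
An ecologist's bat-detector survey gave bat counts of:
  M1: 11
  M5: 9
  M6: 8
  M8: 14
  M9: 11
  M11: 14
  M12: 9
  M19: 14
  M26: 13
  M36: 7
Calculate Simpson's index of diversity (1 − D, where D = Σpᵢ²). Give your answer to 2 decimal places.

Total N = 11+9+8+14+11+14+9+14+13+7 = 110, so the proportions are 0.1, 0.0818, 0.0727, 0.1273, 0.1, 0.1273, 0.0818, 0.1273, 0.1182, 0.0636 (working shown to 4 dp, full precision carried).
D = 0.1² + 0.0818² + 0.0727² + 0.1273² + 0.1² + 0.1273² + 0.0818² + 0.1273² + 0.1182² + 0.0636² = 0.0100 + 0.0067 + 0.0053 + 0.0162 + 0.0100 + 0.0162 + 0.0067 + 0.0162 + 0.0140 + 0.0040 = 0.1053.
So 1 − D = 0.8947, i.e. 0.89 to 2 decimal places.

0.89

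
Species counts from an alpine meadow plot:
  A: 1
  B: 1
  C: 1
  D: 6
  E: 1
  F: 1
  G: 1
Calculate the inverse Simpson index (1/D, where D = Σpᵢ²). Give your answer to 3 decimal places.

Total N = 1+1+1+6+1+1+1 = 12, so the proportions are 0.0833333, 0.0833333, 0.0833333, 0.5, 0.0833333, 0.0833333, 0.0833333 (working shown to 7 dp, full precision carried).
D = 0.0833333² + 0.0833333² + 0.0833333² + 0.5² + 0.0833333² + 0.0833333² + 0.0833333² = 0.0069444 + 0.0069444 + 0.0069444 + 0.2500000 + 0.0069444 + 0.0069444 + 0.0069444 = 0.2916667.
So 1/D = 3.42857, i.e. 3.429 to 3 decimal places.

3.429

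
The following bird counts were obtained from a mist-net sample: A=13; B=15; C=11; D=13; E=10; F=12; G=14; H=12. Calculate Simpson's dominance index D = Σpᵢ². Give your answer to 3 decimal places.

0.127

Total N = 13+15+11+13+10+12+14+12 = 100, so the proportions are 0.13, 0.15, 0.11, 0.13, 0.1, 0.12, 0.14, 0.12 (working shown to 5 dp, full precision carried).
D = 0.13² + 0.15² + 0.11² + 0.13² + 0.1² + 0.12² + 0.14² + 0.12² = 0.01690 + 0.02250 + 0.01210 + 0.01690 + 0.01000 + 0.01440 + 0.01960 + 0.01440 = 0.12680.
To 3 decimal places, D = 0.127.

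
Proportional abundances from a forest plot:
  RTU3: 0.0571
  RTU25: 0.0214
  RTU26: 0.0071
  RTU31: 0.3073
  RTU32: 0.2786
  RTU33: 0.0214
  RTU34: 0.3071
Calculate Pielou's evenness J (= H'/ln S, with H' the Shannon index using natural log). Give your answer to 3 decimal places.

H' = −Σ pᵢ ln pᵢ = −((-0.16347) + (-0.08227) + (-0.03513) + (-0.36259) + (-0.35604) + (-0.08227) + (-0.36256)) = 1.44434 (working shown to 5 dp, full precision carried).
With S = 7 species, ln S = 1.94591, so J = 1.44434/1.94591 = 0.74224, i.e. 0.742 to 3 decimal places.

0.742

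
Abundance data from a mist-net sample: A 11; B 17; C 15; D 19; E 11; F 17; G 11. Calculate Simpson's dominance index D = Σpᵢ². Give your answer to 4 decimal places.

0.1497

Total N = 11+17+15+19+11+17+11 = 101, so the proportions are 0.108911, 0.168317, 0.148515, 0.188119, 0.108911, 0.168317, 0.108911 (working shown to 6 dp, full precision carried).
D = 0.108911² + 0.168317² + 0.148515² + 0.188119² + 0.108911² + 0.168317² + 0.108911² = 0.011862 + 0.028331 + 0.022057 + 0.035389 + 0.011862 + 0.028331 + 0.011862 = 0.149691.
To 4 decimal places, D = 0.1497.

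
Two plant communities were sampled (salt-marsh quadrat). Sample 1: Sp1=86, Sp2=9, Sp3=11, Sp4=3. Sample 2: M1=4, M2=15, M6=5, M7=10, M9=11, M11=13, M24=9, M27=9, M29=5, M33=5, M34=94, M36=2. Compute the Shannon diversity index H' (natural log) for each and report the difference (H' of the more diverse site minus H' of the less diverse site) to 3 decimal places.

1.068

Sample 1: N=109, proportions 0.78899, 0.08257, 0.10092, 0.02752, giving H' = 0.72326 (working shown to 5 dp, full precision carried).
Sample 2: N=182, proportions 0.02198, 0.08242, 0.02747, 0.05495, 0.06044, 0.07143, 0.04945, 0.04945, 0.02747, 0.02747, 0.51648, 0.01099, giving H' = 1.79159.
Difference = |0.72326 − 1.79159| = 1.06833, i.e. 1.068 to 3 decimal places.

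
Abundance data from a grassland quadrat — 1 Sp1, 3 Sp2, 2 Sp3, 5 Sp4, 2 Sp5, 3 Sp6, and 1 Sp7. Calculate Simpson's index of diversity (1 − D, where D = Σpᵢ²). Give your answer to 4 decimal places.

Total N = 1+3+2+5+2+3+1 = 17, so the proportions are 0.058824, 0.176471, 0.117647, 0.294118, 0.117647, 0.176471, 0.058824 (working shown to 6 dp, full precision carried).
D = 0.058824² + 0.176471² + 0.117647² + 0.294118² + 0.117647² + 0.176471² + 0.058824² = 0.003460 + 0.031142 + 0.013841 + 0.086505 + 0.013841 + 0.031142 + 0.003460 = 0.183391.
So 1 − D = 0.816609, i.e. 0.8166 to 4 decimal places.

0.8166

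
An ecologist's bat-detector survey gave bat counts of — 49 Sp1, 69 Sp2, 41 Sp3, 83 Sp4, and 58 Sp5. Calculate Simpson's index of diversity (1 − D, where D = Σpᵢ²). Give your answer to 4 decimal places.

0.7878

Total N = 49+69+41+83+58 = 300, so the proportions are 0.163333, 0.23, 0.136667, 0.276667, 0.193333 (working shown to 6 dp, full precision carried).
D = 0.163333² + 0.23² + 0.136667² + 0.276667² + 0.193333² = 0.026678 + 0.052900 + 0.018678 + 0.076544 + 0.037378 = 0.212178.
So 1 − D = 0.787822, i.e. 0.7878 to 4 decimal places.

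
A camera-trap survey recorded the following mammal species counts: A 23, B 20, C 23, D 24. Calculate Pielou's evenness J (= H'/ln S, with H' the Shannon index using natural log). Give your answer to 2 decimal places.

1.00

Total N = 23+20+23+24 = 90, so the proportions are 0.2556, 0.2222, 0.2556, 0.2667 (working shown to 4 dp, full precision carried).
H' = −Σ pᵢ ln pᵢ = −((-0.3487) + (-0.3342) + (-0.3487) + (-0.3525)) = 1.3840.
With S = 4 species, ln S = 1.3863, so J = 1.3840/1.3863 = 0.9984, i.e. 1.00 to 2 decimal places.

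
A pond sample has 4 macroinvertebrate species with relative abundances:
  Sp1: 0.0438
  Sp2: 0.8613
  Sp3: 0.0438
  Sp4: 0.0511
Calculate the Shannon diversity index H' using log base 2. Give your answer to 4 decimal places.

0.8001

Each pᵢ log₂ pᵢ term (working shown to 6 dp, full precision carried): 0.0438×(-4.512925)=-0.197666, 0.8613×(-0.215412)=-0.185535, 0.0438×(-4.512925)=-0.197666, 0.0511×(-4.290533)=-0.219246.
Sum = -0.800113, so H' = 0.8001.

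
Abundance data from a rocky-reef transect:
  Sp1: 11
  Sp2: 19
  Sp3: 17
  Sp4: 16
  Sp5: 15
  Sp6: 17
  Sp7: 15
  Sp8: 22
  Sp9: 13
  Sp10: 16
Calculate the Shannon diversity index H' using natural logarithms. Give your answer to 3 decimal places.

Total N = 11+19+17+16+15+17+15+22+13+16 = 161, so the proportions are 0.06832, 0.11801, 0.10559, 0.09938, 0.09317, 0.10559, 0.09317, 0.13665, 0.08075, 0.09938 (working shown to 5 dp, full precision carried).
Each pᵢ ln pᵢ term: 0.06832×(-2.68351)=-0.18335, 0.11801×(-2.13697)=-0.25219, 0.10559×(-2.24819)=-0.23739, 0.09938×(-2.30882)=-0.22945, 0.09317×(-2.37335)=-0.22112, 0.10559×(-2.24819)=-0.23739, 0.09317×(-2.37335)=-0.22112, 0.13665×(-1.99036)=-0.27197, 0.08075×(-2.51646)=-0.20319, 0.09938×(-2.30882)=-0.22945.
Sum = -2.28661, so H' = 2.287.

2.287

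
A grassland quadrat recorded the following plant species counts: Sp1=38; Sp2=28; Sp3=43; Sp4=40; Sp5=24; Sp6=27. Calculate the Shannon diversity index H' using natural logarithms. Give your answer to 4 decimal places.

1.7679

Total N = 38+28+43+40+24+27 = 200, so the proportions are 0.19, 0.14, 0.215, 0.2, 0.12, 0.135 (working shown to 6 dp, full precision carried).
Each pᵢ ln pᵢ term: 0.19×(-1.660731)=-0.315539, 0.14×(-1.966113)=-0.275256, 0.215×(-1.537117)=-0.330480, 0.2×(-1.609438)=-0.321888, 0.12×(-2.120264)=-0.254432, 0.135×(-2.002481)=-0.270335.
Sum = -1.767929, so H' = 1.7679.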